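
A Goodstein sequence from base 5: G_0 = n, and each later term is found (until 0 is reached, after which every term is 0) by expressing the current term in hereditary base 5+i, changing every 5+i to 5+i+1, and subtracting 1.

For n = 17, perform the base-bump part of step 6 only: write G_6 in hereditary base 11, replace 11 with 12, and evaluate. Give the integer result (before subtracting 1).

[0] 17 ≡ 3·5 + 2 (base 5). Lift 6: 20. −1: 19.
[1] 19 ≡ 3·6 + 1 (base 6). Lift 7: 22. −1: 21.
[2] 21 ≡ 3·7 (base 7). Lift 8: 24. −1: 23.
[3] 23 ≡ 2·8 + 7 (base 8). Lift 9: 25. −1: 24.
[4] 24 ≡ 2·9 + 6 (base 9). Lift 10: 26. −1: 25.
[5] 25 ≡ 2·10 + 5 (base 10). Lift 11: 27. −1: 26.

28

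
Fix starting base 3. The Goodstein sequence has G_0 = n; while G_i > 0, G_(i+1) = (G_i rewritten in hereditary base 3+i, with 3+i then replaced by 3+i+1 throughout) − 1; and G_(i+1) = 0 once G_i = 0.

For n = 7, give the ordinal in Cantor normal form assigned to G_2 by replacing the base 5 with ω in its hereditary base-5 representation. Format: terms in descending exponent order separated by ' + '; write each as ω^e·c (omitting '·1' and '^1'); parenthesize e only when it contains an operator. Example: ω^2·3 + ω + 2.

[0] 7 ≡ 2·3 + 1 (base 3). Lift 4: 9. −1: 8.
[1] 8 ≡ 2·4 (base 4). Lift 5: 10. −1: 9.
[2] 9 ≡ 5 + 4 (base 5). Lift 6: 10. −1: 9.

ω + 4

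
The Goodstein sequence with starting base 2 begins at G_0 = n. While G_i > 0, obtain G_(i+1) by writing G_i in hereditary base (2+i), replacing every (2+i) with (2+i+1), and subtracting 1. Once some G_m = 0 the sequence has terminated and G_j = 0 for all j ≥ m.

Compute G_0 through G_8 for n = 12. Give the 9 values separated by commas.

12, 107, 1065, 15685, 280019, 5764910, 134217867, 3486784574, 100000000211

G_0 = 12. HB_2(12) = 2^(2 + 1) + 2^2. Bump = 108. G_1 = 107.
G_1 = 107. HB_3(107) = 3^(3 + 1) + 2·3^2 + 2·3 + 2. Bump = 1066. G_2 = 1065.
G_2 = 1065. HB_4(1065) = 4^(4 + 1) + 2·4^2 + 2·4 + 1. Bump = 15686. G_3 = 15685.
G_3 = 15685. HB_5(15685) = 5^(5 + 1) + 2·5^2 + 2·5. Bump = 280020. G_4 = 280019.
G_4 = 280019. HB_6(280019) = 6^(6 + 1) + 2·6^2 + 6 + 5. Bump = 5764911. G_5 = 5764910.
G_5 = 5764910. HB_7(5764910) = 7^(7 + 1) + 2·7^2 + 7 + 4. Bump = 134217868. G_6 = 134217867.
G_6 = 134217867. HB_8(134217867) = 8^(8 + 1) + 2·8^2 + 8 + 3. Bump = 3486784575. G_7 = 3486784574.
G_7 = 3486784574. HB_9(3486784574) = 9^(9 + 1) + 2·9^2 + 9 + 2. Bump = 100000000212. G_8 = 100000000211.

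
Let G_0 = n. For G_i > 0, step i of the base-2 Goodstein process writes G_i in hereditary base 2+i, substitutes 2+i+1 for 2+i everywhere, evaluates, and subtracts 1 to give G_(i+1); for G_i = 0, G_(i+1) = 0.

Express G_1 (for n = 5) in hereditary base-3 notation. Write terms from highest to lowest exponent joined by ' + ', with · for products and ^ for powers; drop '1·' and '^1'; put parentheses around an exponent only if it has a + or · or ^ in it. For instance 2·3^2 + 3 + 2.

5 —HB2→ 2^2 + 1 —bump→ 3^3 + 1 = 28 —(−1)→ 27
27 —HB3→ 3^3 —bump→ 4^4 = 256 —(−1)→ 255

3^3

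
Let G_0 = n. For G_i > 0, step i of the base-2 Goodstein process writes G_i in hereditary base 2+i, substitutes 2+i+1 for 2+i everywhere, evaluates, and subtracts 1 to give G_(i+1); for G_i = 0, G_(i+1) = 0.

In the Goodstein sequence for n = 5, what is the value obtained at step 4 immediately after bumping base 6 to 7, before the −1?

base 2: 5 = 2^2 + 1; at 3: 3^3 + 1 = 28; next = 27
base 3: 27 = 3^3; at 4: 4^4 = 256; next = 255
base 4: 255 = 3·4^3 + 3·4^2 + 3·4 + 3; at 5: 3·5^3 + 3·5^2 + 3·5 + 3 = 468; next = 467
base 5: 467 = 3·5^3 + 3·5^2 + 3·5 + 2; at 6: 3·6^3 + 3·6^2 + 3·6 + 2 = 776; next = 775

1198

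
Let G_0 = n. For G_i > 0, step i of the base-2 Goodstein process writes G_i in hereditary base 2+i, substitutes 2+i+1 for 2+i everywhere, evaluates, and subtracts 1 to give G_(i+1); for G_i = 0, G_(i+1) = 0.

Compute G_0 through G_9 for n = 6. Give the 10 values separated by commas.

6, 29, 257, 3125, 46655, 98039, 187243, 332147, 555551, 885775

step 0: 6 = 2^2 + 2; sub 3 for 2: 3^3 + 3; = 30; G_1 = 30−1 = 29
step 1: 29 = 3^3 + 2; sub 4 for 3: 4^4 + 2; = 258; G_2 = 258−1 = 257
step 2: 257 = 4^4 + 1; sub 5 for 4: 5^5 + 1; = 3126; G_3 = 3126−1 = 3125
step 3: 3125 = 5^5; sub 6 for 5: 6^6; = 46656; G_4 = 46656−1 = 46655
step 4: 46655 = 5·6^5 + 5·6^4 + 5·6^3 + 5·6^2 + 5·6 + 5; sub 7 for 6: 5·7^5 + 5·7^4 + 5·7^3 + 5·7^2 + 5·7 + 5; = 98040; G_5 = 98040−1 = 98039
step 5: 98039 = 5·7^5 + 5·7^4 + 5·7^3 + 5·7^2 + 5·7 + 4; sub 8 for 7: 5·8^5 + 5·8^4 + 5·8^3 + 5·8^2 + 5·8 + 4; = 187244; G_6 = 187244−1 = 187243
step 6: 187243 = 5·8^5 + 5·8^4 + 5·8^3 + 5·8^2 + 5·8 + 3; sub 9 for 8: 5·9^5 + 5·9^4 + 5·9^3 + 5·9^2 + 5·9 + 3; = 332148; G_7 = 332148−1 = 332147
step 7: 332147 = 5·9^5 + 5·9^4 + 5·9^3 + 5·9^2 + 5·9 + 2; sub 10 for 9: 5·10^5 + 5·10^4 + 5·10^3 + 5·10^2 + 5·10 + 2; = 555552; G_8 = 555552−1 = 555551
step 8: 555551 = 5·10^5 + 5·10^4 + 5·10^3 + 5·10^2 + 5·10 + 1; sub 11 for 10: 5·11^5 + 5·11^4 + 5·11^3 + 5·11^2 + 5·11 + 1; = 885776; G_9 = 885776−1 = 885775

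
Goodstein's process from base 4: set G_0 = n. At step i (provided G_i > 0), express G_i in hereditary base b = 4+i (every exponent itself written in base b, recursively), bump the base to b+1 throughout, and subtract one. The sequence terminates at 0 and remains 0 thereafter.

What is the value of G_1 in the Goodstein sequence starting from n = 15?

G_0 = 15. HB_4(15) = 3·4 + 3. Bump = 18. G_1 = 17.
G_1 = 17. HB_5(17) = 3·5 + 2. Bump = 20. G_2 = 19.

17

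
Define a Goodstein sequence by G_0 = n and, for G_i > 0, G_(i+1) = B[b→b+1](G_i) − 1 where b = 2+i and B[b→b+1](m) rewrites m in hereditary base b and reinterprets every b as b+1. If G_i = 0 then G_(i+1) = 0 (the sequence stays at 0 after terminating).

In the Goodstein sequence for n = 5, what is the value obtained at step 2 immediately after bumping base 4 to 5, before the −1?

468

base 2: 5 = 2^2 + 1; at 3: 3^3 + 1 = 28; next = 27
base 3: 27 = 3^3; at 4: 4^4 = 256; next = 255
base 4: 255 = 3·4^3 + 3·4^2 + 3·4 + 3; at 5: 3·5^3 + 3·5^2 + 3·5 + 3 = 468; next = 467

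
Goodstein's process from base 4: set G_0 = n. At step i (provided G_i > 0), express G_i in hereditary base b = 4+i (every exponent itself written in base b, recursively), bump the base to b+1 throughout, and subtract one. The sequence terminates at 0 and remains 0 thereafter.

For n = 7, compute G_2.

7

(0) 7|_4 = 4 + 3 ↦ 5 + 3|_5 = 8 ⇒ 7
(1) 7|_5 = 5 + 2 ↦ 6 + 2|_6 = 8 ⇒ 7
(2) 7|_6 = 6 + 1 ↦ 7 + 1|_7 = 8 ⇒ 7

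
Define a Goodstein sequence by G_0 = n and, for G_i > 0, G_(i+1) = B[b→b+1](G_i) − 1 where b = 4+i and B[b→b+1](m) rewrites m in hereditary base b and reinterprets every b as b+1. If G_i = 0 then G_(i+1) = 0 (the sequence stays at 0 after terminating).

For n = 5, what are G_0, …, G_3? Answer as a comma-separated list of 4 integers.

5, 5, 5, 4

base 4: 5 = 4 + 1; at 5: 5 + 1 = 6; next = 5
base 5: 5 = 5; at 6: 6 = 6; next = 5
base 6: 5 = 5; at 7: 5 = 5; next = 4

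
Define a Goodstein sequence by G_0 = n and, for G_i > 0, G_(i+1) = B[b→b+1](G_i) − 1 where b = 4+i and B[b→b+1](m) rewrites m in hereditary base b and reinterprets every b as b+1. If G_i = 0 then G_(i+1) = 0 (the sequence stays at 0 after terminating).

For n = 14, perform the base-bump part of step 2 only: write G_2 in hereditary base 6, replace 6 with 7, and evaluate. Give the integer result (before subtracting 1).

i=0: 14 = 3·4 + 2 (b=4); 4→5: 3·5 + 2 = 17; 17−1 = 16
i=1: 16 = 3·5 + 1 (b=5); 5→6: 3·6 + 1 = 19; 19−1 = 18
i=2: 18 = 3·6 (b=6); 6→7: 3·7 = 21; 21−1 = 20

21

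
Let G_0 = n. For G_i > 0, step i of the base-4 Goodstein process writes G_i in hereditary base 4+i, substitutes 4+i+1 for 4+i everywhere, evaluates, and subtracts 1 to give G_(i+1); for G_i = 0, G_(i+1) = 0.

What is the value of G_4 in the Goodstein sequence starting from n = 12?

G_0=12  [base 4] 3·4  →[4↦5]→  3·5 = 15  −1 ⇒ G_1=14
G_1=14  [base 5] 2·5 + 4  →[5↦6]→  2·6 + 4 = 16  −1 ⇒ G_2=15
G_2=15  [base 6] 2·6 + 3  →[6↦7]→  2·7 + 3 = 17  −1 ⇒ G_3=16
G_3=16  [base 7] 2·7 + 2  →[7↦8]→  2·8 + 2 = 18  −1 ⇒ G_4=17

17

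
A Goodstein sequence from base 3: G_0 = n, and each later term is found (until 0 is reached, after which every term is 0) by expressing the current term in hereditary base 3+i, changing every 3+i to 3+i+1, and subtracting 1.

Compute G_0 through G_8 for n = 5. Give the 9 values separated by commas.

5, 5, 5, 5, 4, 3, 2, 1, 0

i=0: 5 = 3 + 2 (b=3); 3→4: 4 + 2 = 6; 6−1 = 5
i=1: 5 = 4 + 1 (b=4); 4→5: 5 + 1 = 6; 6−1 = 5
i=2: 5 = 5 (b=5); 5→6: 6 = 6; 6−1 = 5
i=3: 5 = 5 (b=6); 6→7: 5 = 5; 5−1 = 4
i=4: 4 = 4 (b=7); 7→8: 4 = 4; 4−1 = 3
i=5: 3 = 3 (b=8); 8→9: 3 = 3; 3−1 = 2
i=6: 2 = 2 (b=9); 9→10: 2 = 2; 2−1 = 1
i=7: 1 = 1 (b=10); 10→11: 1 = 1; 1−1 = 0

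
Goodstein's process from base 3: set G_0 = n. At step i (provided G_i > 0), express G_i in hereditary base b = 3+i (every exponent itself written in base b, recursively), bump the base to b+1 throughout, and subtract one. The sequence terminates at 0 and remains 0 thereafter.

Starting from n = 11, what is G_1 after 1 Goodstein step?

(0) 11|_3 = 3^2 + 2 ↦ 4^2 + 2|_4 = 18 ⇒ 17
(1) 17|_4 = 4^2 + 1 ↦ 5^2 + 1|_5 = 26 ⇒ 25

17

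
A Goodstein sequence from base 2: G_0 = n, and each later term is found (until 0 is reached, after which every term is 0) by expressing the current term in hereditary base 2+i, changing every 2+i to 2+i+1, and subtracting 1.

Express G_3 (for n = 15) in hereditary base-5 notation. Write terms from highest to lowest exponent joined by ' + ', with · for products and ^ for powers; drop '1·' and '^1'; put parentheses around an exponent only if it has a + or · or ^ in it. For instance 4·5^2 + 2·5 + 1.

G_0=15  [base 2] 2^(2 + 1) + 2^2 + 2 + 1  →[2↦3]→  3^(3 + 1) + 3^3 + 3 + 1 = 112  −1 ⇒ G_1=111
G_1=111  [base 3] 3^(3 + 1) + 3^3 + 3  →[3↦4]→  4^(4 + 1) + 4^4 + 4 = 1284  −1 ⇒ G_2=1283
G_2=1283  [base 4] 4^(4 + 1) + 4^4 + 3  →[4↦5]→  5^(5 + 1) + 5^5 + 3 = 18753  −1 ⇒ G_3=18752
G_3=18752  [base 5] 5^(5 + 1) + 5^5 + 2  →[5↦6]→  6^(6 + 1) + 6^6 + 2 = 326594  −1 ⇒ G_4=326593

5^(5 + 1) + 5^5 + 2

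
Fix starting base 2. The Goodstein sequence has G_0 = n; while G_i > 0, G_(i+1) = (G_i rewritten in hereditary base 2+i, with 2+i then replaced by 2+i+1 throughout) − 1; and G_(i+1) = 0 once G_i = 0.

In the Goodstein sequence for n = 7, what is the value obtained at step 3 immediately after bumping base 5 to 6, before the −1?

i=0: 7 = 2^2 + 2 + 1 (b=2); 2→3: 3^3 + 3 + 1 = 31; 31−1 = 30
i=1: 30 = 3^3 + 3 (b=3); 3→4: 4^4 + 4 = 260; 260−1 = 259
i=2: 259 = 4^4 + 3 (b=4); 4→5: 5^5 + 3 = 3128; 3128−1 = 3127
i=3: 3127 = 5^5 + 2 (b=5); 5→6: 6^6 + 2 = 46658; 46658−1 = 46657

46658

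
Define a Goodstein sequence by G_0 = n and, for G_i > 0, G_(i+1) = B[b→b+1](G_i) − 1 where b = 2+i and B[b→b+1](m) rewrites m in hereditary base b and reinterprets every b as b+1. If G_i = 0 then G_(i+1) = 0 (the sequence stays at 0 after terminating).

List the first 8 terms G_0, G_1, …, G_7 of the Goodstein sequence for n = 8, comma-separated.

8, 80, 553, 6310, 93395, 1647195, 33554571, 774841151

base 2: 8 = 2^(2 + 1); at 3: 3^(3 + 1) = 81; next = 80
base 3: 80 = 2·3^3 + 2·3^2 + 2·3 + 2; at 4: 2·4^4 + 2·4^2 + 2·4 + 2 = 554; next = 553
base 4: 553 = 2·4^4 + 2·4^2 + 2·4 + 1; at 5: 2·5^5 + 2·5^2 + 2·5 + 1 = 6311; next = 6310
base 5: 6310 = 2·5^5 + 2·5^2 + 2·5; at 6: 2·6^6 + 2·6^2 + 2·6 = 93396; next = 93395
base 6: 93395 = 2·6^6 + 2·6^2 + 6 + 5; at 7: 2·7^7 + 2·7^2 + 7 + 5 = 1647196; next = 1647195
base 7: 1647195 = 2·7^7 + 2·7^2 + 7 + 4; at 8: 2·8^8 + 2·8^2 + 8 + 4 = 33554572; next = 33554571
base 8: 33554571 = 2·8^8 + 2·8^2 + 8 + 3; at 9: 2·9^9 + 2·9^2 + 9 + 3 = 774841152; next = 774841151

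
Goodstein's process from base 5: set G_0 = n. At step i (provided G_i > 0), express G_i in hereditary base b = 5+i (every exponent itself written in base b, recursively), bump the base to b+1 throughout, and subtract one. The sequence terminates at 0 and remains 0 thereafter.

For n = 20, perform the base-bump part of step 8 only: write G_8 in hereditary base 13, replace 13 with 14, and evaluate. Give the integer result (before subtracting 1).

step 0: 20 = 4·5; sub 6 for 5: 4·6; = 24; G_1 = 24−1 = 23
step 1: 23 = 3·6 + 5; sub 7 for 6: 3·7 + 5; = 26; G_2 = 26−1 = 25
step 2: 25 = 3·7 + 4; sub 8 for 7: 3·8 + 4; = 28; G_3 = 28−1 = 27
step 3: 27 = 3·8 + 3; sub 9 for 8: 3·9 + 3; = 30; G_4 = 30−1 = 29
step 4: 29 = 3·9 + 2; sub 10 for 9: 3·10 + 2; = 32; G_5 = 32−1 = 31
step 5: 31 = 3·10 + 1; sub 11 for 10: 3·11 + 1; = 34; G_6 = 34−1 = 33
step 6: 33 = 3·11; sub 12 for 11: 3·12; = 36; G_7 = 36−1 = 35
step 7: 35 = 2·12 + 11; sub 13 for 12: 2·13 + 11; = 37; G_8 = 37−1 = 36

38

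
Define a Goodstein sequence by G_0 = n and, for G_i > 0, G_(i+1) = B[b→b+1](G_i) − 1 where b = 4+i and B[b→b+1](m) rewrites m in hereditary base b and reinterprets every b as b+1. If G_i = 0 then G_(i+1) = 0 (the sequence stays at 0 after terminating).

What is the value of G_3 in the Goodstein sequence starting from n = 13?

18

[0] 13 ≡ 3·4 + 1 (base 4). Lift 5: 16. −1: 15.
[1] 15 ≡ 3·5 (base 5). Lift 6: 18. −1: 17.
[2] 17 ≡ 2·6 + 5 (base 6). Lift 7: 19. −1: 18.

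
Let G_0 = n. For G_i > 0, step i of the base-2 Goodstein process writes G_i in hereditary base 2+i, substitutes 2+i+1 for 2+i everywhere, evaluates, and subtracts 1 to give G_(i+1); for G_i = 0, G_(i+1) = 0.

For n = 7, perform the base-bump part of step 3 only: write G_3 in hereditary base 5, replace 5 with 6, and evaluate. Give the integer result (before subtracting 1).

46658

G_0=7  [base 2] 2^2 + 2 + 1  →[2↦3]→  3^3 + 3 + 1 = 31  −1 ⇒ G_1=30
G_1=30  [base 3] 3^3 + 3  →[3↦4]→  4^4 + 4 = 260  −1 ⇒ G_2=259
G_2=259  [base 4] 4^4 + 3  →[4↦5]→  5^5 + 3 = 3128  −1 ⇒ G_3=3127
G_3=3127  [base 5] 5^5 + 2  →[5↦6]→  6^6 + 2 = 46658  −1 ⇒ G_4=46657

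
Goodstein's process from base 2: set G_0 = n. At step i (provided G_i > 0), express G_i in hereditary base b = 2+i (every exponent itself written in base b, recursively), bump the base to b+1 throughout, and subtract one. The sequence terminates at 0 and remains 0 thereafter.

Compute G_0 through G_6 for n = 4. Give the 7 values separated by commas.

4, 26, 41, 60, 83, 109, 139

4 —HB2→ 2^2 —bump→ 3^3 = 27 —(−1)→ 26
26 —HB3→ 2·3^2 + 2·3 + 2 —bump→ 2·4^2 + 2·4 + 2 = 42 —(−1)→ 41
41 —HB4→ 2·4^2 + 2·4 + 1 —bump→ 2·5^2 + 2·5 + 1 = 61 —(−1)→ 60
60 —HB5→ 2·5^2 + 2·5 —bump→ 2·6^2 + 2·6 = 84 —(−1)→ 83
83 —HB6→ 2·6^2 + 6 + 5 —bump→ 2·7^2 + 7 + 5 = 110 —(−1)→ 109
109 —HB7→ 2·7^2 + 7 + 4 —bump→ 2·8^2 + 8 + 4 = 140 —(−1)→ 139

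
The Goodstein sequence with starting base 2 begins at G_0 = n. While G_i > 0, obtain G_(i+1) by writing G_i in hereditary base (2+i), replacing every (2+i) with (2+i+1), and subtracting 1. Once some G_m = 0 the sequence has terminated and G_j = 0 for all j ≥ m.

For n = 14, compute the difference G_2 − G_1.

1171

G_0 = 14. HB_2(14) = 2^(2 + 1) + 2^2 + 2. Bump = 111. G_1 = 110.
G_1 = 110. HB_3(110) = 3^(3 + 1) + 3^3 + 2. Bump = 1282. G_2 = 1281.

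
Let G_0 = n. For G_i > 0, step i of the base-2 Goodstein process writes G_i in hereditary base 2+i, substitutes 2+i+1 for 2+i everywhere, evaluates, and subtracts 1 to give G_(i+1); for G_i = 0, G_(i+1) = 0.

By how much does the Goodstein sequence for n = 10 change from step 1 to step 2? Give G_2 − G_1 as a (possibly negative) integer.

942

G_0 = 10. HB_2(10) = 2^(2 + 1) + 2. Bump = 84. G_1 = 83.
G_1 = 83. HB_3(83) = 3^(3 + 1) + 2. Bump = 1026. G_2 = 1025.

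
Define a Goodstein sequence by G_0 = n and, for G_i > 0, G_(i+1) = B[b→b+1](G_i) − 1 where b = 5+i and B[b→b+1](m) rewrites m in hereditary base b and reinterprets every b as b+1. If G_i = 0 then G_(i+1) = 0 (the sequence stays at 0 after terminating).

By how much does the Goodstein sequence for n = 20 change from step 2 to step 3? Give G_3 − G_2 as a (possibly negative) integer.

2

20 —HB5→ 4·5 —bump→ 4·6 = 24 —(−1)→ 23
23 —HB6→ 3·6 + 5 —bump→ 3·7 + 5 = 26 —(−1)→ 25
25 —HB7→ 3·7 + 4 —bump→ 3·8 + 4 = 28 —(−1)→ 27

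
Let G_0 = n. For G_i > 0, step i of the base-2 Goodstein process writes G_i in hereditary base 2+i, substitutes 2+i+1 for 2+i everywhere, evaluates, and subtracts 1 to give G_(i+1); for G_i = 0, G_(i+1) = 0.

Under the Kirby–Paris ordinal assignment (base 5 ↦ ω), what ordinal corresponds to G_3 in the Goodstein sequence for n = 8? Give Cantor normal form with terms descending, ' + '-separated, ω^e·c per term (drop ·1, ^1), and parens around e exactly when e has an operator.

ω^ω·2 + ω^2·2 + ω·2

G_0 = 8. HB_2(8) = 2^(2 + 1). Bump = 81. G_1 = 80.
G_1 = 80. HB_3(80) = 2·3^3 + 2·3^2 + 2·3 + 2. Bump = 554. G_2 = 553.
G_2 = 553. HB_4(553) = 2·4^4 + 2·4^2 + 2·4 + 1. Bump = 6311. G_3 = 6310.
G_3 = 6310. HB_5(6310) = 2·5^5 + 2·5^2 + 2·5. Bump = 93396. G_4 = 93395.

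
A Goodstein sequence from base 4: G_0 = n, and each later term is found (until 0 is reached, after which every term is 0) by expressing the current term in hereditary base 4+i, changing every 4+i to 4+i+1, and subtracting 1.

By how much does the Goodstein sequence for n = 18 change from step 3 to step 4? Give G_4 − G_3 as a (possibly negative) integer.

18 —HB4→ 4^2 + 2 —bump→ 5^2 + 2 = 27 —(−1)→ 26
26 —HB5→ 5^2 + 1 —bump→ 6^2 + 1 = 37 —(−1)→ 36
36 —HB6→ 6^2 —bump→ 7^2 = 49 —(−1)→ 48
48 —HB7→ 6·7 + 6 —bump→ 6·8 + 6 = 54 —(−1)→ 53

5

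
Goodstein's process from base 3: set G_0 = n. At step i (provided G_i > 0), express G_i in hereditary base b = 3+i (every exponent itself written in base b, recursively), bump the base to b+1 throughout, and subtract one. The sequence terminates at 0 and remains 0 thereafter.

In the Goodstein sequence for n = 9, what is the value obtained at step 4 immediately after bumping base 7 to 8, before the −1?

24

G_0 = 9. HB_3(9) = 3^2. Bump = 16. G_1 = 15.
G_1 = 15. HB_4(15) = 3·4 + 3. Bump = 18. G_2 = 17.
G_2 = 17. HB_5(17) = 3·5 + 2. Bump = 20. G_3 = 19.
G_3 = 19. HB_6(19) = 3·6 + 1. Bump = 22. G_4 = 21.
G_4 = 21. HB_7(21) = 3·7. Bump = 24. G_5 = 23.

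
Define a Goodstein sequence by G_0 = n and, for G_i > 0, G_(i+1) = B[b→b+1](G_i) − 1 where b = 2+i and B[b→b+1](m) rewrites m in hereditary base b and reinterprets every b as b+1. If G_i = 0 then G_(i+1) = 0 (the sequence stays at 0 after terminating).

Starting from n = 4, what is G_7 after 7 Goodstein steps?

173

step 0: 4 = 2^2; sub 3 for 2: 3^3; = 27; G_1 = 27−1 = 26
step 1: 26 = 2·3^2 + 2·3 + 2; sub 4 for 3: 2·4^2 + 2·4 + 2; = 42; G_2 = 42−1 = 41
step 2: 41 = 2·4^2 + 2·4 + 1; sub 5 for 4: 2·5^2 + 2·5 + 1; = 61; G_3 = 61−1 = 60
step 3: 60 = 2·5^2 + 2·5; sub 6 for 5: 2·6^2 + 2·6; = 84; G_4 = 84−1 = 83
step 4: 83 = 2·6^2 + 6 + 5; sub 7 for 6: 2·7^2 + 7 + 5; = 110; G_5 = 110−1 = 109
step 5: 109 = 2·7^2 + 7 + 4; sub 8 for 7: 2·8^2 + 8 + 4; = 140; G_6 = 140−1 = 139
step 6: 139 = 2·8^2 + 8 + 3; sub 9 for 8: 2·9^2 + 9 + 3; = 174; G_7 = 174−1 = 173
step 7: 173 = 2·9^2 + 9 + 2; sub 10 for 9: 2·10^2 + 10 + 2; = 212; G_8 = 212−1 = 211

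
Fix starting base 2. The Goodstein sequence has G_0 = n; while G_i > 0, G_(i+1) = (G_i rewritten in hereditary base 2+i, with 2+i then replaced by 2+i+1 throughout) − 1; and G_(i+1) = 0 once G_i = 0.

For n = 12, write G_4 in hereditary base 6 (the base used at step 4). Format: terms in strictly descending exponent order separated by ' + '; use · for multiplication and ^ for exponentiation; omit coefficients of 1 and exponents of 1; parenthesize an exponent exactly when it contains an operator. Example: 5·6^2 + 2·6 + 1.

6^(6 + 1) + 2·6^2 + 6 + 5

G_0 = 12. HB_2(12) = 2^(2 + 1) + 2^2. Bump = 108. G_1 = 107.
G_1 = 107. HB_3(107) = 3^(3 + 1) + 2·3^2 + 2·3 + 2. Bump = 1066. G_2 = 1065.
G_2 = 1065. HB_4(1065) = 4^(4 + 1) + 2·4^2 + 2·4 + 1. Bump = 15686. G_3 = 15685.
G_3 = 15685. HB_5(15685) = 5^(5 + 1) + 2·5^2 + 2·5. Bump = 280020. G_4 = 280019.
G_4 = 280019. HB_6(280019) = 6^(6 + 1) + 2·6^2 + 6 + 5. Bump = 5764911. G_5 = 5764910.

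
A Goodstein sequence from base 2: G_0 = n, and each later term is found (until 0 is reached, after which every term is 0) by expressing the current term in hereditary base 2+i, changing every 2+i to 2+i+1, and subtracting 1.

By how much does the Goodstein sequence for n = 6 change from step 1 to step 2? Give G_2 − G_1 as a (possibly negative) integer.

(0) 6|_2 = 2^2 + 2 ↦ 3^3 + 3|_3 = 30 ⇒ 29
(1) 29|_3 = 3^3 + 2 ↦ 4^4 + 2|_4 = 258 ⇒ 257

228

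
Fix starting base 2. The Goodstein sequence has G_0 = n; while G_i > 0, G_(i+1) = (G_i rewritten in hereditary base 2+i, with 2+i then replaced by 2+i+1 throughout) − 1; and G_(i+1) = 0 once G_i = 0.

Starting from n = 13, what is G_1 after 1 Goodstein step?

108

13 —HB2→ 2^(2 + 1) + 2^2 + 1 —bump→ 3^(3 + 1) + 3^3 + 1 = 109 —(−1)→ 108
108 —HB3→ 3^(3 + 1) + 3^3 —bump→ 4^(4 + 1) + 4^4 = 1280 —(−1)→ 1279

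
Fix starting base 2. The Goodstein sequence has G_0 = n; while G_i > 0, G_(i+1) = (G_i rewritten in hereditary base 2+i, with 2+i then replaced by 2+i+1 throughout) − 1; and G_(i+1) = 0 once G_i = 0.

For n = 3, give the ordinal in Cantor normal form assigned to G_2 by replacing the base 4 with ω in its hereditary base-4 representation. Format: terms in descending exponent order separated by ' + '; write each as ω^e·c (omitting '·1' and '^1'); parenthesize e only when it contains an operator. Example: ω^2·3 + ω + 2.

3

(0) 3|_2 = 2 + 1 ↦ 3 + 1|_3 = 4 ⇒ 3
(1) 3|_3 = 3 ↦ 4|_4 = 4 ⇒ 3
(2) 3|_4 = 3 ↦ 3|_5 = 3 ⇒ 2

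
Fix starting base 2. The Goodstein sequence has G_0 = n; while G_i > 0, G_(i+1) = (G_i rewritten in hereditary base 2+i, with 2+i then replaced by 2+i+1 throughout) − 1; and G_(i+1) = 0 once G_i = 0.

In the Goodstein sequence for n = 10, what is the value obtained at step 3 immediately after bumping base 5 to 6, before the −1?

base 2: 10 = 2^(2 + 1) + 2; at 3: 3^(3 + 1) + 3 = 84; next = 83
base 3: 83 = 3^(3 + 1) + 2; at 4: 4^(4 + 1) + 2 = 1026; next = 1025
base 4: 1025 = 4^(4 + 1) + 1; at 5: 5^(5 + 1) + 1 = 15626; next = 15625
base 5: 15625 = 5^(5 + 1); at 6: 6^(6 + 1) = 279936; next = 279935

279936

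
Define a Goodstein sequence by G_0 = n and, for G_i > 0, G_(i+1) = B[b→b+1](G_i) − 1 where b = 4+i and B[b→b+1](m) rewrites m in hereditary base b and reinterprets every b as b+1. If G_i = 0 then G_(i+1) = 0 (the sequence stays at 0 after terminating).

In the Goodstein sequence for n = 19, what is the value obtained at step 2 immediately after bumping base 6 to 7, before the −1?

[0] 19 ≡ 4^2 + 3 (base 4). Lift 5: 28. −1: 27.
[1] 27 ≡ 5^2 + 2 (base 5). Lift 6: 38. −1: 37.

50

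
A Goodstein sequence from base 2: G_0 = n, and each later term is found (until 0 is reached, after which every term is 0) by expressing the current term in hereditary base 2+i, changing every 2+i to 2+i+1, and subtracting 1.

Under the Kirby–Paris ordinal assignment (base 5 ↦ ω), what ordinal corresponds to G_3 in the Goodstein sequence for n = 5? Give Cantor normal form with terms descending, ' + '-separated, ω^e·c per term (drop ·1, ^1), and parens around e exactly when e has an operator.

ω^3·3 + ω^2·3 + ω·3 + 2

5 —HB2→ 2^2 + 1 —bump→ 3^3 + 1 = 28 —(−1)→ 27
27 —HB3→ 3^3 —bump→ 4^4 = 256 —(−1)→ 255
255 —HB4→ 3·4^3 + 3·4^2 + 3·4 + 3 —bump→ 3·5^3 + 3·5^2 + 3·5 + 3 = 468 —(−1)→ 467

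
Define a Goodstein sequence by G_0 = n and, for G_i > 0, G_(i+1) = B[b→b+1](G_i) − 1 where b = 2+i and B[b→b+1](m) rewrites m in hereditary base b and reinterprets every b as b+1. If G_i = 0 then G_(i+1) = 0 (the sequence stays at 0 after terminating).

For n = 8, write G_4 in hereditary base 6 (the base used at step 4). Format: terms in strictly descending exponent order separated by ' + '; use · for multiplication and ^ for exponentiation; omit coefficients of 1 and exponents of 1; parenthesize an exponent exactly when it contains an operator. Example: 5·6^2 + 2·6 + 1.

2·6^6 + 2·6^2 + 6 + 5

base 2: 8 = 2^(2 + 1); at 3: 3^(3 + 1) = 81; next = 80
base 3: 80 = 2·3^3 + 2·3^2 + 2·3 + 2; at 4: 2·4^4 + 2·4^2 + 2·4 + 2 = 554; next = 553
base 4: 553 = 2·4^4 + 2·4^2 + 2·4 + 1; at 5: 2·5^5 + 2·5^2 + 2·5 + 1 = 6311; next = 6310
base 5: 6310 = 2·5^5 + 2·5^2 + 2·5; at 6: 2·6^6 + 2·6^2 + 2·6 = 93396; next = 93395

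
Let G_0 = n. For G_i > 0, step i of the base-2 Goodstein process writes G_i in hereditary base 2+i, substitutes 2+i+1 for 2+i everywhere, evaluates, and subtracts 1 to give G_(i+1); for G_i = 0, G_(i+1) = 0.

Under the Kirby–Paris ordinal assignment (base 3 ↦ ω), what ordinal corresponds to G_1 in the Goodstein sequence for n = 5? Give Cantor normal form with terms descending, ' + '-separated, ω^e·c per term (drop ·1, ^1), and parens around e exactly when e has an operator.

base 2: 5 = 2^2 + 1; at 3: 3^3 + 1 = 28; next = 27
base 3: 27 = 3^3; at 4: 4^4 = 256; next = 255

ω^ω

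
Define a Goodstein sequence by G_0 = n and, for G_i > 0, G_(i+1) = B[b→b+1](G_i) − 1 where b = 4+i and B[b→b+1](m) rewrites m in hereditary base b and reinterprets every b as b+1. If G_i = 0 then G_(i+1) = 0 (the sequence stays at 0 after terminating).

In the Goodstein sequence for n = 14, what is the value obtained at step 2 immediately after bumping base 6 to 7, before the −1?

14 —HB4→ 3·4 + 2 —bump→ 3·5 + 2 = 17 —(−1)→ 16
16 —HB5→ 3·5 + 1 —bump→ 3·6 + 1 = 19 —(−1)→ 18
18 —HB6→ 3·6 —bump→ 3·7 = 21 —(−1)→ 20

21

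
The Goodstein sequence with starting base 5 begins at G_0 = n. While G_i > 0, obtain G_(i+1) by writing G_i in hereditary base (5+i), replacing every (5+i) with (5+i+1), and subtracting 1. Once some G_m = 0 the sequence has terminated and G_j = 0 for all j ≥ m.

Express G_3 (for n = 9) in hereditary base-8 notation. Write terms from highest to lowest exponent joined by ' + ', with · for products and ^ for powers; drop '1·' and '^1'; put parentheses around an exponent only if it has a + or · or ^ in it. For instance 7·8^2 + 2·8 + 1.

8 + 1

base 5: 9 = 5 + 4; at 6: 6 + 4 = 10; next = 9
base 6: 9 = 6 + 3; at 7: 7 + 3 = 10; next = 9
base 7: 9 = 7 + 2; at 8: 8 + 2 = 10; next = 9
base 8: 9 = 8 + 1; at 9: 9 + 1 = 10; next = 9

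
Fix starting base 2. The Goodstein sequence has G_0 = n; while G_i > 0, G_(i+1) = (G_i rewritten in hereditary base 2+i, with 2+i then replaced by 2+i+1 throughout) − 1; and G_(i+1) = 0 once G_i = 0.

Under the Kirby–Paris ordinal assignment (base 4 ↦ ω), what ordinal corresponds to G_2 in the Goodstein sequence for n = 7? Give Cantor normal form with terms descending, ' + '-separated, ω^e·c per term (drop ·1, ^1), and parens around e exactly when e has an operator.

ω^ω + 3

(0) 7|_2 = 2^2 + 2 + 1 ↦ 3^3 + 3 + 1|_3 = 31 ⇒ 30
(1) 30|_3 = 3^3 + 3 ↦ 4^4 + 4|_4 = 260 ⇒ 259
(2) 259|_4 = 4^4 + 3 ↦ 5^5 + 3|_5 = 3128 ⇒ 3127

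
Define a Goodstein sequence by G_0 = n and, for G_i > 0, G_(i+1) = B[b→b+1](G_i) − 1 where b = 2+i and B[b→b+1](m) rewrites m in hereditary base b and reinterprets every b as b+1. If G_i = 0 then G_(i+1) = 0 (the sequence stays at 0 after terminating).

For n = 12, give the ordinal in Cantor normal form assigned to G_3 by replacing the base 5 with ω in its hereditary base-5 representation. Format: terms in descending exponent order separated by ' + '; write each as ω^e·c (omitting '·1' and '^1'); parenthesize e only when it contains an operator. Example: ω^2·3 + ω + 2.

ω^(ω + 1) + ω^2·2 + ω·2

step 0: 12 = 2^(2 + 1) + 2^2; sub 3 for 2: 3^(3 + 1) + 3^3; = 108; G_1 = 108−1 = 107
step 1: 107 = 3^(3 + 1) + 2·3^2 + 2·3 + 2; sub 4 for 3: 4^(4 + 1) + 2·4^2 + 2·4 + 2; = 1066; G_2 = 1066−1 = 1065
step 2: 1065 = 4^(4 + 1) + 2·4^2 + 2·4 + 1; sub 5 for 4: 5^(5 + 1) + 2·5^2 + 2·5 + 1; = 15686; G_3 = 15686−1 = 15685
step 3: 15685 = 5^(5 + 1) + 2·5^2 + 2·5; sub 6 for 5: 6^(6 + 1) + 2·6^2 + 2·6; = 280020; G_4 = 280020−1 = 280019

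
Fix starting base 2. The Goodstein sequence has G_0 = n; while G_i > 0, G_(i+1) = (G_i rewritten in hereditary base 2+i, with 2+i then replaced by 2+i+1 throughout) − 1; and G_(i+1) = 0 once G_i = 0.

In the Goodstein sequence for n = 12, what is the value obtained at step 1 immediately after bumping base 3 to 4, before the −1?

G_0=12  [base 2] 2^(2 + 1) + 2^2  →[2↦3]→  3^(3 + 1) + 3^3 = 108  −1 ⇒ G_1=107
G_1=107  [base 3] 3^(3 + 1) + 2·3^2 + 2·3 + 2  →[3↦4]→  4^(4 + 1) + 2·4^2 + 2·4 + 2 = 1066  −1 ⇒ G_2=1065

1066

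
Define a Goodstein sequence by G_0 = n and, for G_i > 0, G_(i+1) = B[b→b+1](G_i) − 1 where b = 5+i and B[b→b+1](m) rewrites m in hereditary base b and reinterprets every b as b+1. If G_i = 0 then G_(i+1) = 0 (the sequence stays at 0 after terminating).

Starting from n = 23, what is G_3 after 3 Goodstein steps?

[0] 23 ≡ 4·5 + 3 (base 5). Lift 6: 27. −1: 26.
[1] 26 ≡ 4·6 + 2 (base 6). Lift 7: 30. −1: 29.
[2] 29 ≡ 4·7 + 1 (base 7). Lift 8: 33. −1: 32.
[3] 32 ≡ 4·8 (base 8). Lift 9: 36. −1: 35.

32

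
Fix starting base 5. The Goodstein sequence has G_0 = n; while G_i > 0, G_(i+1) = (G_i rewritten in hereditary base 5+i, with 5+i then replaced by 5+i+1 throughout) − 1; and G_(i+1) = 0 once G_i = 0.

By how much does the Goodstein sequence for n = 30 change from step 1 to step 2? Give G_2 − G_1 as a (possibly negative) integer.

i=0: 30 = 5^2 + 5 (b=5); 5→6: 6^2 + 6 = 42; 42−1 = 41
i=1: 41 = 6^2 + 5 (b=6); 6→7: 7^2 + 5 = 54; 54−1 = 53

12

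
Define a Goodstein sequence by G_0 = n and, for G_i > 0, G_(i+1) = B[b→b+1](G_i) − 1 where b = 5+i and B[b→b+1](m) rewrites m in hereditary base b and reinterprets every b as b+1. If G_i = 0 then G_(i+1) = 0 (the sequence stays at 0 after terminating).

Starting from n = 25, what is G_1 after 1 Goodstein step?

step 0: 25 = 5^2; sub 6 for 5: 6^2; = 36; G_1 = 36−1 = 35
step 1: 35 = 5·6 + 5; sub 7 for 6: 5·7 + 5; = 40; G_2 = 40−1 = 39

35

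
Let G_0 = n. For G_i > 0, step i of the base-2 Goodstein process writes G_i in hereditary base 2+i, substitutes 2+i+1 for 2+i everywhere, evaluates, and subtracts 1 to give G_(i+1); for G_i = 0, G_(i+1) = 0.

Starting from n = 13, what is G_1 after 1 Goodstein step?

(0) 13|_2 = 2^(2 + 1) + 2^2 + 1 ↦ 3^(3 + 1) + 3^3 + 1|_3 = 109 ⇒ 108
(1) 108|_3 = 3^(3 + 1) + 3^3 ↦ 4^(4 + 1) + 4^4|_4 = 1280 ⇒ 1279

108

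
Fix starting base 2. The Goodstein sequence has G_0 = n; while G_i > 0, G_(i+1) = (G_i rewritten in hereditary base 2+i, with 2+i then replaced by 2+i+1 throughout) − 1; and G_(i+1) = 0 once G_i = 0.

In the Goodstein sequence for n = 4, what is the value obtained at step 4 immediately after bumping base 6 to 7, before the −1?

110

i=0: 4 = 2^2 (b=2); 2→3: 3^3 = 27; 27−1 = 26
i=1: 26 = 2·3^2 + 2·3 + 2 (b=3); 3→4: 2·4^2 + 2·4 + 2 = 42; 42−1 = 41
i=2: 41 = 2·4^2 + 2·4 + 1 (b=4); 4→5: 2·5^2 + 2·5 + 1 = 61; 61−1 = 60
i=3: 60 = 2·5^2 + 2·5 (b=5); 5→6: 2·6^2 + 2·6 = 84; 84−1 = 83
i=4: 83 = 2·6^2 + 6 + 5 (b=6); 6→7: 2·7^2 + 7 + 5 = 110; 110−1 = 109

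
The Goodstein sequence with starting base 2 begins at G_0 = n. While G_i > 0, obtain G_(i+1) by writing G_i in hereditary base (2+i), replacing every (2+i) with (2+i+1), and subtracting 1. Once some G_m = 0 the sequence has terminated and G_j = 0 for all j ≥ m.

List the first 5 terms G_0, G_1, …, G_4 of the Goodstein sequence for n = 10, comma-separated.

10, 83, 1025, 15625, 279935

base 2: 10 = 2^(2 + 1) + 2; at 3: 3^(3 + 1) + 3 = 84; next = 83
base 3: 83 = 3^(3 + 1) + 2; at 4: 4^(4 + 1) + 2 = 1026; next = 1025
base 4: 1025 = 4^(4 + 1) + 1; at 5: 5^(5 + 1) + 1 = 15626; next = 15625
base 5: 15625 = 5^(5 + 1); at 6: 6^(6 + 1) = 279936; next = 279935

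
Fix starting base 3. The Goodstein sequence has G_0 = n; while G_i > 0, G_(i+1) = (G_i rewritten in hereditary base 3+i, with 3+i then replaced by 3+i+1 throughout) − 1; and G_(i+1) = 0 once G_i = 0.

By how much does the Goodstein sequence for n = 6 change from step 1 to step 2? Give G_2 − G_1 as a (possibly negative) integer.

0

(0) 6|_3 = 2·3 ↦ 2·4|_4 = 8 ⇒ 7
(1) 7|_4 = 4 + 3 ↦ 5 + 3|_5 = 8 ⇒ 7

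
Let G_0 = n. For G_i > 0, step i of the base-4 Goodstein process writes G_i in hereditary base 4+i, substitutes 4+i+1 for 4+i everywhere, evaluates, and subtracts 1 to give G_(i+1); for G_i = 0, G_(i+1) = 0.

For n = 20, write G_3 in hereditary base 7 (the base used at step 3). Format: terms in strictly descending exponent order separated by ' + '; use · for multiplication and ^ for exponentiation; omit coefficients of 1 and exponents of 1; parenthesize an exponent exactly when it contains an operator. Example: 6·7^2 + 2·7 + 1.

step 0: 20 = 4^2 + 4; sub 5 for 4: 5^2 + 5; = 30; G_1 = 30−1 = 29
step 1: 29 = 5^2 + 4; sub 6 for 5: 6^2 + 4; = 40; G_2 = 40−1 = 39
step 2: 39 = 6^2 + 3; sub 7 for 6: 7^2 + 3; = 52; G_3 = 52−1 = 51

7^2 + 2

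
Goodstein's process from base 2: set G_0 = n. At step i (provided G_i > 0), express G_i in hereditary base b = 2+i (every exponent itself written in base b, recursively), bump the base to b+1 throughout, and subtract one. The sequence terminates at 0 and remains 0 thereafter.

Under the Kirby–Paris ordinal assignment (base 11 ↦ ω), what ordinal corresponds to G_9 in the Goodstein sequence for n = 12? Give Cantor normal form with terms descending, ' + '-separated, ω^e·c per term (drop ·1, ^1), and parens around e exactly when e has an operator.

(0) 12|_2 = 2^(2 + 1) + 2^2 ↦ 3^(3 + 1) + 3^3|_3 = 108 ⇒ 107
(1) 107|_3 = 3^(3 + 1) + 2·3^2 + 2·3 + 2 ↦ 4^(4 + 1) + 2·4^2 + 2·4 + 2|_4 = 1066 ⇒ 1065
(2) 1065|_4 = 4^(4 + 1) + 2·4^2 + 2·4 + 1 ↦ 5^(5 + 1) + 2·5^2 + 2·5 + 1|_5 = 15686 ⇒ 15685
(3) 15685|_5 = 5^(5 + 1) + 2·5^2 + 2·5 ↦ 6^(6 + 1) + 2·6^2 + 2·6|_6 = 280020 ⇒ 280019
(4) 280019|_6 = 6^(6 + 1) + 2·6^2 + 6 + 5 ↦ 7^(7 + 1) + 2·7^2 + 7 + 5|_7 = 5764911 ⇒ 5764910
(5) 5764910|_7 = 7^(7 + 1) + 2·7^2 + 7 + 4 ↦ 8^(8 + 1) + 2·8^2 + 8 + 4|_8 = 134217868 ⇒ 134217867
(6) 134217867|_8 = 8^(8 + 1) + 2·8^2 + 8 + 3 ↦ 9^(9 + 1) + 2·9^2 + 9 + 3|_9 = 3486784575 ⇒ 3486784574
(7) 3486784574|_9 = 9^(9 + 1) + 2·9^2 + 9 + 2 ↦ 10^(10 + 1) + 2·10^2 + 10 + 2|_10 = 100000000212 ⇒ 100000000211
(8) 100000000211|_10 = 10^(10 + 1) + 2·10^2 + 10 + 1 ↦ 11^(11 + 1) + 2·11^2 + 11 + 1|_11 = 3138428376975 ⇒ 3138428376974

ω^(ω + 1) + ω^2·2 + ω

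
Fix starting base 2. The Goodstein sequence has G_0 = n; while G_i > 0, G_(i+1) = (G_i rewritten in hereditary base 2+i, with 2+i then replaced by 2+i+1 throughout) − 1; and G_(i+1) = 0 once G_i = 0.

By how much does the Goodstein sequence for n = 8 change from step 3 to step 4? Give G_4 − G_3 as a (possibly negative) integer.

[0] 8 ≡ 2^(2 + 1) (base 2). Lift 3: 81. −1: 80.
[1] 80 ≡ 2·3^3 + 2·3^2 + 2·3 + 2 (base 3). Lift 4: 554. −1: 553.
[2] 553 ≡ 2·4^4 + 2·4^2 + 2·4 + 1 (base 4). Lift 5: 6311. −1: 6310.
[3] 6310 ≡ 2·5^5 + 2·5^2 + 2·5 (base 5). Lift 6: 93396. −1: 93395.

87085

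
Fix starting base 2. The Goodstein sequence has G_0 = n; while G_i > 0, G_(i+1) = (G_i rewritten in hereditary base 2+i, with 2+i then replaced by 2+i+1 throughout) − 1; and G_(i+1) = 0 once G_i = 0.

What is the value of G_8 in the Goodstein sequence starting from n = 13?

100000003325

i=0: 13 = 2^(2 + 1) + 2^2 + 1 (b=2); 2→3: 3^(3 + 1) + 3^3 + 1 = 109; 109−1 = 108
i=1: 108 = 3^(3 + 1) + 3^3 (b=3); 3→4: 4^(4 + 1) + 4^4 = 1280; 1280−1 = 1279
i=2: 1279 = 4^(4 + 1) + 3·4^3 + 3·4^2 + 3·4 + 3 (b=4); 4→5: 5^(5 + 1) + 3·5^3 + 3·5^2 + 3·5 + 3 = 16093; 16093−1 = 16092
i=3: 16092 = 5^(5 + 1) + 3·5^3 + 3·5^2 + 3·5 + 2 (b=5); 5→6: 6^(6 + 1) + 3·6^3 + 3·6^2 + 3·6 + 2 = 280712; 280712−1 = 280711
i=4: 280711 = 6^(6 + 1) + 3·6^3 + 3·6^2 + 3·6 + 1 (b=6); 6→7: 7^(7 + 1) + 3·7^3 + 3·7^2 + 3·7 + 1 = 5765999; 5765999−1 = 5765998
i=5: 5765998 = 7^(7 + 1) + 3·7^3 + 3·7^2 + 3·7 (b=7); 7→8: 8^(8 + 1) + 3·8^3 + 3·8^2 + 3·8 = 134219480; 134219480−1 = 134219479
i=6: 134219479 = 8^(8 + 1) + 3·8^3 + 3·8^2 + 2·8 + 7 (b=8); 8→9: 9^(9 + 1) + 3·9^3 + 3·9^2 + 2·9 + 7 = 3486786856; 3486786856−1 = 3486786855
i=7: 3486786855 = 9^(9 + 1) + 3·9^3 + 3·9^2 + 2·9 + 6 (b=9); 9→10: 10^(10 + 1) + 3·10^3 + 3·10^2 + 2·10 + 6 = 100000003326; 100000003326−1 = 100000003325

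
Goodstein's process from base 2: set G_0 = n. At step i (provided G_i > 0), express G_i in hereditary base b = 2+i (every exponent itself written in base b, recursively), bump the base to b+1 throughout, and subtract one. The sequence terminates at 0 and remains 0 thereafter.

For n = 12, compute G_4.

G_0=12  [base 2] 2^(2 + 1) + 2^2  →[2↦3]→  3^(3 + 1) + 3^3 = 108  −1 ⇒ G_1=107
G_1=107  [base 3] 3^(3 + 1) + 2·3^2 + 2·3 + 2  →[3↦4]→  4^(4 + 1) + 2·4^2 + 2·4 + 2 = 1066  −1 ⇒ G_2=1065
G_2=1065  [base 4] 4^(4 + 1) + 2·4^2 + 2·4 + 1  →[4↦5]→  5^(5 + 1) + 2·5^2 + 2·5 + 1 = 15686  −1 ⇒ G_3=15685
G_3=15685  [base 5] 5^(5 + 1) + 2·5^2 + 2·5  →[5↦6]→  6^(6 + 1) + 2·6^2 + 2·6 = 280020  −1 ⇒ G_4=280019
G_4=280019  [base 6] 6^(6 + 1) + 2·6^2 + 6 + 5  →[6↦7]→  7^(7 + 1) + 2·7^2 + 7 + 5 = 5764911  −1 ⇒ G_5=5764910

280019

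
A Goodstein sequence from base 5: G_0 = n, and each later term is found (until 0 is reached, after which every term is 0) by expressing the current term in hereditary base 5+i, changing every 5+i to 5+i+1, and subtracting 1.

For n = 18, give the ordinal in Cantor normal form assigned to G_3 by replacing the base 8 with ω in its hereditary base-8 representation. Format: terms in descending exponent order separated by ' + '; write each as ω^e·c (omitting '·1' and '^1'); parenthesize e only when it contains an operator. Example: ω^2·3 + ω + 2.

i=0: 18 = 3·5 + 3 (b=5); 5→6: 3·6 + 3 = 21; 21−1 = 20
i=1: 20 = 3·6 + 2 (b=6); 6→7: 3·7 + 2 = 23; 23−1 = 22
i=2: 22 = 3·7 + 1 (b=7); 7→8: 3·8 + 1 = 25; 25−1 = 24
i=3: 24 = 3·8 (b=8); 8→9: 3·9 = 27; 27−1 = 26

ω·3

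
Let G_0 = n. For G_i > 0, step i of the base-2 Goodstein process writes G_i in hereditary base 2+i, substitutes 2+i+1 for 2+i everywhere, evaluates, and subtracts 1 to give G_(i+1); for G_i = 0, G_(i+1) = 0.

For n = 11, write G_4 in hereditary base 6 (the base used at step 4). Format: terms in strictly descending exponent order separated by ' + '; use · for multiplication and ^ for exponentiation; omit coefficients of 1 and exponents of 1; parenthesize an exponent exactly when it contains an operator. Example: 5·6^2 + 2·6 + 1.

6^(6 + 1) + 1

G_0=11  [base 2] 2^(2 + 1) + 2 + 1  →[2↦3]→  3^(3 + 1) + 3 + 1 = 85  −1 ⇒ G_1=84
G_1=84  [base 3] 3^(3 + 1) + 3  →[3↦4]→  4^(4 + 1) + 4 = 1028  −1 ⇒ G_2=1027
G_2=1027  [base 4] 4^(4 + 1) + 3  →[4↦5]→  5^(5 + 1) + 3 = 15628  −1 ⇒ G_3=15627
G_3=15627  [base 5] 5^(5 + 1) + 2  →[5↦6]→  6^(6 + 1) + 2 = 279938  −1 ⇒ G_4=279937
G_4=279937  [base 6] 6^(6 + 1) + 1  →[6↦7]→  7^(7 + 1) + 1 = 5764802  −1 ⇒ G_5=5764801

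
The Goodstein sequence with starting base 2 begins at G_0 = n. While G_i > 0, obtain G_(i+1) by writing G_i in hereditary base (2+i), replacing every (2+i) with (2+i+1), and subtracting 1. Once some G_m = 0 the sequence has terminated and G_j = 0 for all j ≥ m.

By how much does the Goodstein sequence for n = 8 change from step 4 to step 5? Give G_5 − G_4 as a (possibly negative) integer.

step 0: 8 = 2^(2 + 1); sub 3 for 2: 3^(3 + 1); = 81; G_1 = 81−1 = 80
step 1: 80 = 2·3^3 + 2·3^2 + 2·3 + 2; sub 4 for 3: 2·4^4 + 2·4^2 + 2·4 + 2; = 554; G_2 = 554−1 = 553
step 2: 553 = 2·4^4 + 2·4^2 + 2·4 + 1; sub 5 for 4: 2·5^5 + 2·5^2 + 2·5 + 1; = 6311; G_3 = 6311−1 = 6310
step 3: 6310 = 2·5^5 + 2·5^2 + 2·5; sub 6 for 5: 2·6^6 + 2·6^2 + 2·6; = 93396; G_4 = 93396−1 = 93395
step 4: 93395 = 2·6^6 + 2·6^2 + 6 + 5; sub 7 for 6: 2·7^7 + 2·7^2 + 7 + 5; = 1647196; G_5 = 1647196−1 = 1647195

1553800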